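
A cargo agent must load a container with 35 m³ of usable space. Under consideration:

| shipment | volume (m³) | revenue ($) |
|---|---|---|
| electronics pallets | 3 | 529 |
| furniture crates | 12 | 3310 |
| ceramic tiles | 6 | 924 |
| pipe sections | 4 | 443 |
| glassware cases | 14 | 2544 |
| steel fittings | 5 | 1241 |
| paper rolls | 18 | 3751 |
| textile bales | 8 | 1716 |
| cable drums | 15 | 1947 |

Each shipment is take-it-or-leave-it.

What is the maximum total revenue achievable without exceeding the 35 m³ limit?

8302

By revenue per m³: furniture crates 275.83, steel fittings 248.20, textile bales 214.50 lead.
The ratio heuristic lands on electronics pallets + furniture crates + ceramic tiles + steel fittings + textile bales (7720) but leaves 1 m³ idle.
Replace electronics pallets and ceramic tiles and textile bales with paper rolls: the trade gains 582 net, giving 8302 at 35 m³.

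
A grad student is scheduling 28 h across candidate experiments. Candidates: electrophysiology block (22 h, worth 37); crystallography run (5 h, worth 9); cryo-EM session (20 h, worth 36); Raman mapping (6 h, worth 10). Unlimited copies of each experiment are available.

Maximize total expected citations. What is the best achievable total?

48

Taking the top-ratio experiments first gives 5×crystallography run for 45 (25 h).
Dropping 3×crystallography run frees 15 h; slotting in 3×Raman mapping (18 h) lifts the total to 48 at 28 h.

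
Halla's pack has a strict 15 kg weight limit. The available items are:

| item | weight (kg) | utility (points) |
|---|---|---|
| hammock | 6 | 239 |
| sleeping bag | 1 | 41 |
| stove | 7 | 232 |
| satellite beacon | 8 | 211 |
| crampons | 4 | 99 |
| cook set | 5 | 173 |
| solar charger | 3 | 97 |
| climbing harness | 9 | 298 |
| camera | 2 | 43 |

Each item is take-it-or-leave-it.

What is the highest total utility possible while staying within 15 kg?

Taking hammock + sleeping bag + cook set + solar charger: 15 kg used, 550 in utility.
Nothing else within 15 kg beats 550.

550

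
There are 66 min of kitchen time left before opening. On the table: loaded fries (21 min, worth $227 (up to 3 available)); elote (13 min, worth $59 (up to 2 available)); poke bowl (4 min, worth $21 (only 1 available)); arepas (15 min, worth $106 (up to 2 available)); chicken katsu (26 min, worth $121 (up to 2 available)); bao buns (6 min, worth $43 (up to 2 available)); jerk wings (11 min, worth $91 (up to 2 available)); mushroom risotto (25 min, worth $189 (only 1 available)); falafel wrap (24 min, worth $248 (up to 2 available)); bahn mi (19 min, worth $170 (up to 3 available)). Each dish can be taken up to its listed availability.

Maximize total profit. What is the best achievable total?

702

The ratio heuristic lands on 3×loaded fries (681) but leaves 3 min idle.
Dropping loaded fries frees 21 min; slotting in falafel wrap (24 min) lifts the total to 702 at 66 min.
That's the maximum — no swap from here does better than 702.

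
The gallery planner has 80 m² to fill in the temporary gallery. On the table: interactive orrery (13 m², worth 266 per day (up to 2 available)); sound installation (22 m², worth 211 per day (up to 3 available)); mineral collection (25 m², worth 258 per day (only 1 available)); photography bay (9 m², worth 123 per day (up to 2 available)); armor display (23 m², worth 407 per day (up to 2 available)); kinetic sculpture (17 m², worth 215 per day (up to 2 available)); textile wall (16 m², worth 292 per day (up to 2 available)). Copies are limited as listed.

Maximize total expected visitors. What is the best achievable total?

Filling by ratio: 2×interactive orrery + 2×photography bay + 2×textile wall for 1362, with 4 m² left unused.
The 44 m² tied up in 2×interactive orrery and 2×photography bay is better spent on 2×armor display — total rises to 1398 (78 m²).
Every other selection either busts 80 m² or exceeds an availability limit or fails to beat 1398.

1398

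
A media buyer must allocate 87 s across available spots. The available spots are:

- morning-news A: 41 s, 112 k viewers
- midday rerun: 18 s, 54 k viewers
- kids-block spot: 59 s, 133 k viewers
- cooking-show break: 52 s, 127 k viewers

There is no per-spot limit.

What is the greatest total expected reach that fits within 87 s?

224

A density-first pass picks 4×midday rerun — 216 at 72 s.
The 72 s tied up in 4×midday rerun is better spent on 2×morning-news A — total rises to 224 (82 s).
The spare 5 s is too small for any remaining spot, and no exchange beats 224.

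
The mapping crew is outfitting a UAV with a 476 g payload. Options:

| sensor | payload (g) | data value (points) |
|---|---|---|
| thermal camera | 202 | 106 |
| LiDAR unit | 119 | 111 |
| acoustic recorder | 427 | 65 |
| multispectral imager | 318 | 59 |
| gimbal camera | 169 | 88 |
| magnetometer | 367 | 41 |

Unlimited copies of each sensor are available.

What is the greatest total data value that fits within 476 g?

444

Best packing: 4×LiDAR unit — 476 g, 444 total.
That's the maximum — no swap from here does better than 444.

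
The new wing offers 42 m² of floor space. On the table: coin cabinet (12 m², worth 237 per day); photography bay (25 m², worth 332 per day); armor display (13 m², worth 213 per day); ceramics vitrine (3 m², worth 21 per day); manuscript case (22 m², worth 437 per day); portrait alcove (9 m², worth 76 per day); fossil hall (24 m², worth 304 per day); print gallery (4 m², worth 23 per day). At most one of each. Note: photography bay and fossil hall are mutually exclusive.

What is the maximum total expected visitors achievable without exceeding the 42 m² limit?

By expected visitors per m²: manuscript case 19.86, coin cabinet 19.75, armor display 16.38 lead.
Coin cabinet + ceramics vitrine + manuscript case + print gallery uses 41 of the 42 m² and totals 718.
That's the maximum — no feasible swap from here does better than 718.

718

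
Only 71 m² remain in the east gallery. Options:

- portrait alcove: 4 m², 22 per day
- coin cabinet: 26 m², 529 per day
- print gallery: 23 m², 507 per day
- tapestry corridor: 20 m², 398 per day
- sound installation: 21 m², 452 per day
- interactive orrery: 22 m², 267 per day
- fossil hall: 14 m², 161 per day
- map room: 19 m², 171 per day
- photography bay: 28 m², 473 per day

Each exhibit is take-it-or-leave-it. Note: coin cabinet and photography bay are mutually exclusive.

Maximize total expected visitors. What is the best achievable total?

1488

Coin cabinet + print gallery + sound installation uses 70 of the 71 m² and totals 1488.
Next best is coin cabinet + print gallery + tapestry corridor at 1434 (69 m²) — short by 54.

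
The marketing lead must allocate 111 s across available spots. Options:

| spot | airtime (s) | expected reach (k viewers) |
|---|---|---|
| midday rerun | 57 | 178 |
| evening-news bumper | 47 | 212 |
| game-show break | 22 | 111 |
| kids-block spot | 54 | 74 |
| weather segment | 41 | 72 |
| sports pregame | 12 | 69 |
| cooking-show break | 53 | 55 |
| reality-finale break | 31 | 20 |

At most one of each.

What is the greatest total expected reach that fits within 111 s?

395

Density check — sports pregame 5.75, game-show break 5.05, evening-news bumper 4.51, midday rerun 3.12 are the best per s.
A density-first pass picks evening-news bumper + game-show break + sports pregame — 392 at 81 s.
Dropping sports pregame frees 12 s; slotting in weather segment (41 s) lifts the total to 395 at 110 s.
Every other selection either busts 111 s or fails to beat 395.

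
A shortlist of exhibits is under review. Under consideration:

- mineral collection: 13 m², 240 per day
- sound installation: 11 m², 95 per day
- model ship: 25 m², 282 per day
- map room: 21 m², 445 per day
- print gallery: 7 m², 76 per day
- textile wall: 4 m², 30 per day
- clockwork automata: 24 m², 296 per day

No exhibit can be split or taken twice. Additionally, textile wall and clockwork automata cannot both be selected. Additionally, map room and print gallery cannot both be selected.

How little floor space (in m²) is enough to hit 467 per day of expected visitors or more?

Minimise m² subject to total expected visitors ≥ 467.
map room + textile wall reaches 475 using 25 m².
No combination under 25 m² hits 467.

25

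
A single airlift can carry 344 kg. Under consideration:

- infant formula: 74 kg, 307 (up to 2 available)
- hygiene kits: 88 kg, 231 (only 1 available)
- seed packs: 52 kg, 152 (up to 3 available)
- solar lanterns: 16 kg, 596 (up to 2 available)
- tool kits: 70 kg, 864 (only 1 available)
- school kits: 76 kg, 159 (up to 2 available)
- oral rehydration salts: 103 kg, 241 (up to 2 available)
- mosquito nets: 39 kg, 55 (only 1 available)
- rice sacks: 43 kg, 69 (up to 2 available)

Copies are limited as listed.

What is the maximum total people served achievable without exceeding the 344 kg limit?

2901

The ratio heuristic lands on 2×infant formula + seed packs + 2×solar lanterns + tool kits + mosquito nets (2877) but leaves 3 kg idle.
Dropping seed packs and mosquito nets frees 91 kg; slotting in hygiene kits (88 kg) lifts the total to 2901 at 338 kg.
The spare 6 kg is too small for any remaining supply, and no exchange beats 2901.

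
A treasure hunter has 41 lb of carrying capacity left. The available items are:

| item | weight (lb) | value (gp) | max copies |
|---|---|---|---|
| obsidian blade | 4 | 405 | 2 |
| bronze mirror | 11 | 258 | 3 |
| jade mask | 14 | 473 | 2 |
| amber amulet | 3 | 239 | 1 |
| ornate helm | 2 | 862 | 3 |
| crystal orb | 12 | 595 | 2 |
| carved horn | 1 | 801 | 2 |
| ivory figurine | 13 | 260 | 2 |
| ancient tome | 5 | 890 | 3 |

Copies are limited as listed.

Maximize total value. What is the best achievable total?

Density check — carved horn 801.00, ornate helm 431.00, ancient tome 178.00 are the best per lb.
2×obsidian blade + amber amulet + 3×ornate helm + 2×carved horn + 3×ancient tome uses 34 of the 41 lb and totals 7907.

7907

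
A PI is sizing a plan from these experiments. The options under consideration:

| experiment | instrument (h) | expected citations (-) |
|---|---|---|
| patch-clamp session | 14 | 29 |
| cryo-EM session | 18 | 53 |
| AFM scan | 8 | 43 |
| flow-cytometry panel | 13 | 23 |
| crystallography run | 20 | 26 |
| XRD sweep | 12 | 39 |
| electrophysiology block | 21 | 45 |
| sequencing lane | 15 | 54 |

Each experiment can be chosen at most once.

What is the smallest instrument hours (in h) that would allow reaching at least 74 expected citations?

20

Minimise h subject to total expected citations ≥ 74.
AFM scan + XRD sweep: 82 expected citations at 20 h.
Below 20 h the best achievable stays under 74.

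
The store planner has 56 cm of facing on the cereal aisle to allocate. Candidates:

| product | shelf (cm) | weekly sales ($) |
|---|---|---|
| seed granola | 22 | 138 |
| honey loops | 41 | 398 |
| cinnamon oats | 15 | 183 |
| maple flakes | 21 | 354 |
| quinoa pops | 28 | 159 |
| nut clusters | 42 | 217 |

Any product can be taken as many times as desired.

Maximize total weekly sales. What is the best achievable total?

720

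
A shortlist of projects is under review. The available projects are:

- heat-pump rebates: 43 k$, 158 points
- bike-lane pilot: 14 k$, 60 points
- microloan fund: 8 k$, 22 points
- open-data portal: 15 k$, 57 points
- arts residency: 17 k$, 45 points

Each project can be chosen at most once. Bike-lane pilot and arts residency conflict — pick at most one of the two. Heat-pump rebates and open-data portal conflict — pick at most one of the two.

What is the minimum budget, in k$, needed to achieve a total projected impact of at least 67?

Need the lightest bundle worth ≥ 67.
bike-lane pilot + microloan fund: 82 projected impact at 22 k$.
Any bundle with less than 22 k$ falls short of 67.

22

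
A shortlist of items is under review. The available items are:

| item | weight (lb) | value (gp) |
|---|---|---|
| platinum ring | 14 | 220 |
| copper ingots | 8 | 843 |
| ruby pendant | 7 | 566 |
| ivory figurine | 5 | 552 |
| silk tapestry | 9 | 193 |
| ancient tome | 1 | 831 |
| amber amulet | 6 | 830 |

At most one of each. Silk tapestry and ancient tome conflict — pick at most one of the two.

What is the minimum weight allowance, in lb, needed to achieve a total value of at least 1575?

7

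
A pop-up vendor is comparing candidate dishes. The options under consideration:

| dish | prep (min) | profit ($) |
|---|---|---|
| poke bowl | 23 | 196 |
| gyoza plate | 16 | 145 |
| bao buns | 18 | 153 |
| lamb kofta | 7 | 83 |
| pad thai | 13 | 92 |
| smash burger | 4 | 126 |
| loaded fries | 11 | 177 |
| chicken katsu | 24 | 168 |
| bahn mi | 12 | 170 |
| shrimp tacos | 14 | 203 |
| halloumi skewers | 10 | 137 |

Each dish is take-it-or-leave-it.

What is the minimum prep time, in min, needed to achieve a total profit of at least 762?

Look for the lowest-prep combination reaching 762.
smash burger + loaded fries + bahn mi + shrimp tacos + halloumi skewers: 813 profit at 51 min.
Below 51 min the best achievable stays under 762.

51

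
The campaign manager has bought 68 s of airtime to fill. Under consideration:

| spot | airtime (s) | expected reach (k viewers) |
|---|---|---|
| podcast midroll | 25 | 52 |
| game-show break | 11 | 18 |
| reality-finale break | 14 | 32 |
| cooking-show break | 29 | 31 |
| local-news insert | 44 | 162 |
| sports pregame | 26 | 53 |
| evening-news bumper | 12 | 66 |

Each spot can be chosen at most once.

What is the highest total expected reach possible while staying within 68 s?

By expected reach per s: evening-news bumper 5.50, local-news insert 3.68, reality-finale break 2.29, podcast midroll 2.08 lead.
Best packing: game-show break + local-news insert + evening-news bumper — 67 s, 246 total.

246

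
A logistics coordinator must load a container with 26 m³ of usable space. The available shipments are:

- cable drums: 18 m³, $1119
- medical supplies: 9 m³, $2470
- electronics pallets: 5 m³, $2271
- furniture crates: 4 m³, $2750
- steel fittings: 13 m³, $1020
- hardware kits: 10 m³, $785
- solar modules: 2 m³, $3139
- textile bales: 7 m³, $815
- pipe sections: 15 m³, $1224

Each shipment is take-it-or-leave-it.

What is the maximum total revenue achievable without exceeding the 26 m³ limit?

10630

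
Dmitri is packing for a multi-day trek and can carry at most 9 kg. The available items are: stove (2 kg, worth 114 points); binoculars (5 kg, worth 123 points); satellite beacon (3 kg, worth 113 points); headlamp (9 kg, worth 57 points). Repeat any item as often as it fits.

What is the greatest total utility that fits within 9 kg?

456

Ranking by ratio (utility/kg): stove 57.00, satellite beacon 37.67, binoculars 24.60.
Best packing: 4×stove — 8 kg, 456 total.
Every other selection either busts 9 kg or fails to beat 456.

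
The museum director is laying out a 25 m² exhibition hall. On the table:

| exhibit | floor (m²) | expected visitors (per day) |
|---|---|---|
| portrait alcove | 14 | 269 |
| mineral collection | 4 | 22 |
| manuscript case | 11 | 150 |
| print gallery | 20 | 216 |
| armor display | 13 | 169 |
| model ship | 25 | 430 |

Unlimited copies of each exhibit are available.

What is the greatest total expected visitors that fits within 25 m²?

Ranking by ratio (expected visitors/m²): portrait alcove 19.21, model ship 17.20, manuscript case 13.64.
A density-first pass picks portrait alcove + manuscript case — 419 at 25 m².
The 25 m² tied up in portrait alcove and manuscript case is better spent on model ship — total rises to 430 (25 m²).
Every other selection either busts 25 m² or fails to beat 430.

430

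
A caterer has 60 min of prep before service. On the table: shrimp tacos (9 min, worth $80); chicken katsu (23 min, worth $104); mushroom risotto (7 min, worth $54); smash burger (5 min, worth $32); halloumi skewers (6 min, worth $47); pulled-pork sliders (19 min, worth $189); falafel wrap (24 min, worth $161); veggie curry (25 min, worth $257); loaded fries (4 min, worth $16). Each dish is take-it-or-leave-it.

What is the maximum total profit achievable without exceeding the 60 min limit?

Ranking by ratio (profit/min): veggie curry 10.28, pulled-pork sliders 9.95, shrimp tacos 8.89, halloumi skewers 7.83.
Filling by ratio: shrimp tacos + halloumi skewers + pulled-pork sliders + veggie curry for 573, with 1 min left unused.
Replace halloumi skewers with mushroom risotto: the trade gains 7 net, giving 580 at 60 min.

580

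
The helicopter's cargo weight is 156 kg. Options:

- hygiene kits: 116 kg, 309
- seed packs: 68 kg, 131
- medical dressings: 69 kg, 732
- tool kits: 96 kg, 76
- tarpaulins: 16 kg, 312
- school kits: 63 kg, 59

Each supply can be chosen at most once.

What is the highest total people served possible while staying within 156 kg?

Ranking by ratio (people served/kg): tarpaulins 19.50, medical dressings 10.61, hygiene kits 2.66, seed packs 1.93.
Taking seed packs + medical dressings + tarpaulins: 153 kg used, 1175 in people served.

1175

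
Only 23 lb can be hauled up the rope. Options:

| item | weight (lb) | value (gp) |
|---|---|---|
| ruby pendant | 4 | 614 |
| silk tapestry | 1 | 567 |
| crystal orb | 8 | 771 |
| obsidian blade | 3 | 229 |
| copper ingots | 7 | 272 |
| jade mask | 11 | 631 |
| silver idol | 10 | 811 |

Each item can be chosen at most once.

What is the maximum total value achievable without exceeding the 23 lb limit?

2763

Ruby pendant + silk tapestry + crystal orb + silver idol uses 23 of the 23 lb and totals 2763.
Runner-up ruby pendant + silk tapestry + crystal orb + obsidian blade + copper ingots tops out at 2453.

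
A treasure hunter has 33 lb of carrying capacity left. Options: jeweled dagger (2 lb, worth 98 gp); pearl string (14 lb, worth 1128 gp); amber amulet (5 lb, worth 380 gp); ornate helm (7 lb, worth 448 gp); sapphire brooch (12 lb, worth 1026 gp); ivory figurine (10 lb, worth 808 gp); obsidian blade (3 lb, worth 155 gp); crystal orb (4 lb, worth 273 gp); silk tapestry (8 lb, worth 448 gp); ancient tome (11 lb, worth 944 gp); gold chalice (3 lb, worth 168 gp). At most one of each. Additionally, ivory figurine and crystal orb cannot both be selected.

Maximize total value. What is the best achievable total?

2778

Density check — ancient tome 85.82, sapphire brooch 85.50, ivory figurine 80.80, pearl string 80.57 are the best per lb.
Best packing: sapphire brooch + ivory figurine + ancient tome — 33 lb, 2778 total.
Every other selection either busts 33 lb or breaks a pairing rule or fails to beat 2778.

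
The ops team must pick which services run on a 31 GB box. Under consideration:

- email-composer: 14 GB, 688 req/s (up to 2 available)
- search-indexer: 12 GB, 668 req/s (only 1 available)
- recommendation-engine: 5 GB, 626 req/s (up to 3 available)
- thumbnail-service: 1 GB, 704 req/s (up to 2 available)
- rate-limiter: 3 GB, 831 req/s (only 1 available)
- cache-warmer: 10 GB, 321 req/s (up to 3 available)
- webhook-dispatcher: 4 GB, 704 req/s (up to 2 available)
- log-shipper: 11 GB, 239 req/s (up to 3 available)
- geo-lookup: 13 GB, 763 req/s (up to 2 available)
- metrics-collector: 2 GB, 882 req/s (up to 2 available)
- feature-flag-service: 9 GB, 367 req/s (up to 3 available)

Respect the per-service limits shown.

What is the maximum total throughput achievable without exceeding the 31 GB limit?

6663

By throughput per GB: thumbnail-service 704.00, metrics-collector 441.00, rate-limiter 277.00, webhook-dispatcher 176.00 lead.
2×recommendation-engine + 2×thumbnail-service + rate-limiter + 2×webhook-dispatcher + 2×metrics-collector uses 27 of the 31 GB and totals 6663.
Every other selection either busts 31 GB or exceeds an availability limit or fails to beat 6663.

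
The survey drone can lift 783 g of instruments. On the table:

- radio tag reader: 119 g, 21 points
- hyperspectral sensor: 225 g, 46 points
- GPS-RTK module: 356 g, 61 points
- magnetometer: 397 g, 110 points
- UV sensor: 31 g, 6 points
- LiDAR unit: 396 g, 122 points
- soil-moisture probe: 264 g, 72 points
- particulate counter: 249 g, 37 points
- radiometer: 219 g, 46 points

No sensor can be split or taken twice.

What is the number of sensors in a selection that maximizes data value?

Best achievable data value is 215.
One optimal bundle: radio tag reader + LiDAR unit + soil-moisture probe (779 g).
Any selection reaching 215 contains exactly 3 sensors.

3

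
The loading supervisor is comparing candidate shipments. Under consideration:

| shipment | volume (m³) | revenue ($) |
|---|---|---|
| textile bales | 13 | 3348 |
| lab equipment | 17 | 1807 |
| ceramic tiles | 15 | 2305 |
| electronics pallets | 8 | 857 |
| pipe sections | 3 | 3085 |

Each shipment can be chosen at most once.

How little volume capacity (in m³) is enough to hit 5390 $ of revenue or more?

16

Need the lightest bundle worth ≥ 5390.
Taking textile bales + pipe sections gives 6433 (≥ 5390) for 16 m³.
Any bundle with less than 16 m³ falls short of 5390.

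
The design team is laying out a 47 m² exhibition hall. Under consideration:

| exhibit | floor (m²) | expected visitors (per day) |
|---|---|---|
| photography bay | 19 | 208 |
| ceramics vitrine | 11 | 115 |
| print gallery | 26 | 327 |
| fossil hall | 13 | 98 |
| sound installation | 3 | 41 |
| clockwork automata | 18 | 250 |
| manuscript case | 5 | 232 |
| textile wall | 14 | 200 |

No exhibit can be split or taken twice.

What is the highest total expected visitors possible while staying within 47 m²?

The ratio heuristic lands on sound installation + clockwork automata + manuscript case + textile wall (723) but leaves 7 m² idle.
The 21 m² tied up in sound installation and clockwork automata is better spent on print gallery — total rises to 759 (45 m²).
Every other selection either busts 47 m² or fails to beat 759.

759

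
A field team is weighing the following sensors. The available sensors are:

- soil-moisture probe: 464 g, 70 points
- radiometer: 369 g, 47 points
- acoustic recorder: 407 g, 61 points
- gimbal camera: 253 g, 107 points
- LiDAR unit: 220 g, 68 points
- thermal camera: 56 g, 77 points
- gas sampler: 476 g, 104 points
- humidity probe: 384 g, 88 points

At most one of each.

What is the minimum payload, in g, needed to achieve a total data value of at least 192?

Look for the lowest-payload combination reaching 192.
gimbal camera + LiDAR unit + thermal camera reaches 252 using 529 g.
No combination under 529 g hits 192.

529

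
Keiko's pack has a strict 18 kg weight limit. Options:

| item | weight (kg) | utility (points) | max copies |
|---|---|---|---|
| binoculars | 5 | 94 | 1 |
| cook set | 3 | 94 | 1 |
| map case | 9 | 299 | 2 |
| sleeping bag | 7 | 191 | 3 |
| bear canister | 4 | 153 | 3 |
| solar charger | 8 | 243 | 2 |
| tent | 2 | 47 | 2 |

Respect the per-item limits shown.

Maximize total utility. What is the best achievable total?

605

Taking the top-ratio items first gives cook set + 3×bear canister + tent for 600 (17 kg).
Replace cook set and bear canister and tent with map case: the trade gains 5 net, giving 605 at 17 kg.
That's the maximum — no swap from here does better than 605.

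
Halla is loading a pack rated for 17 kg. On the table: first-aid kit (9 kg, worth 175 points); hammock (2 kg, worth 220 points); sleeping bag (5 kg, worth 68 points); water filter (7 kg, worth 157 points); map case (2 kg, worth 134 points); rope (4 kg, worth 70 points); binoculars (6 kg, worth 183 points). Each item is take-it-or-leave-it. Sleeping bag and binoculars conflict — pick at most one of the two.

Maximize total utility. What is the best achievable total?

Best packing: hammock + water filter + map case + binoculars — 17 kg, 694 total.
The closest alternative, hammock + map case + rope + binoculars, reaches only 607.

694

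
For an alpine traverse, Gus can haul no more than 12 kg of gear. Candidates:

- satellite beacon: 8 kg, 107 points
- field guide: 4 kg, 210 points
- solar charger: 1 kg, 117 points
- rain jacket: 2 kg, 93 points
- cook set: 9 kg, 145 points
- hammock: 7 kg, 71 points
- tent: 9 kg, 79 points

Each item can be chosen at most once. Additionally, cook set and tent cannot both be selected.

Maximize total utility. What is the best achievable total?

420

Density check — solar charger 117.00, field guide 52.50, rain jacket 46.50 are the best per kg.
The ratio ordering already packs tightly: field guide + solar charger + rain jacket, 7 kg, 420.
That's the maximum — no feasible swap from here does better than 420.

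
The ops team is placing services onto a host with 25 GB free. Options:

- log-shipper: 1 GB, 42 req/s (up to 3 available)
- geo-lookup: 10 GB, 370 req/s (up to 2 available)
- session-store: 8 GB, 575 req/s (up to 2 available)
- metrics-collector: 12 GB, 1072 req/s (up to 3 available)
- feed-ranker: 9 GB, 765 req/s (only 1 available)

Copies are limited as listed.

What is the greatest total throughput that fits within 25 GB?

2186

Density check — metrics-collector 89.33, feed-ranker 85.00, session-store 71.88 are the best per GB.
Taking log-shipper + 2×metrics-collector: 25 GB used, 2186 in throughput.
Every other selection either busts 25 GB or exceeds an availability limit or fails to beat 2186.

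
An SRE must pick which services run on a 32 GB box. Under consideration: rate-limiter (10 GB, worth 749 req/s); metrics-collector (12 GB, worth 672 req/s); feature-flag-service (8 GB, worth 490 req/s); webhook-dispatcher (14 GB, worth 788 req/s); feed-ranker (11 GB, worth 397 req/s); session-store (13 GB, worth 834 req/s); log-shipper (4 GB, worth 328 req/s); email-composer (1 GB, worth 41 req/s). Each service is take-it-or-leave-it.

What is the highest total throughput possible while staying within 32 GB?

Greedy by ratio would take rate-limiter + session-store + log-shipper + email-composer: 28 GB used, total 1952.
Replace log-shipper with feature-flag-service: the trade gains 162 net, giving 2114 at 32 GB.
The closest alternative, rate-limiter + feature-flag-service + session-store, reaches only 2073.

2114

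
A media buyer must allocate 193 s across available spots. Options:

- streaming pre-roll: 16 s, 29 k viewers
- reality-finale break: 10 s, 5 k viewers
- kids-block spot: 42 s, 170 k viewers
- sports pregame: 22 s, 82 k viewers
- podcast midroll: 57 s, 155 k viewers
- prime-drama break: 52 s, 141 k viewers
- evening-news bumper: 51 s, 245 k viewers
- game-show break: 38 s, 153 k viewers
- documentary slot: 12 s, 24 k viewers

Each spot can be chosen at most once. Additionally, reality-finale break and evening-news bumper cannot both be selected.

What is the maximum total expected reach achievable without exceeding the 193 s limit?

723

Taking kids-block spot + podcast midroll + evening-news bumper + game-show break: 188 s used, 723 in expected reach.
The closest alternative, kids-block spot + prime-drama break + evening-news bumper + game-show break, reaches only 709.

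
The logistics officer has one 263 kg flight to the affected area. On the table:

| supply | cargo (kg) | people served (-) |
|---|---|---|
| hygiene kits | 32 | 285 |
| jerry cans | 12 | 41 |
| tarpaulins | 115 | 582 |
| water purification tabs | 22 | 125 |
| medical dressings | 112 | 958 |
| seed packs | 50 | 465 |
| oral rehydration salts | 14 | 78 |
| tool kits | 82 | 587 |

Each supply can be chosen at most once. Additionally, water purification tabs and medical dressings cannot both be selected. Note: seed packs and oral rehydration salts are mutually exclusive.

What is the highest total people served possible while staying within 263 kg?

2051

Taking jerry cans + medical dressings + seed packs + tool kits: 256 kg used, 2051 in people served.
Next best is medical dressings + seed packs + tool kits at 2010 (244 kg) — short by 41.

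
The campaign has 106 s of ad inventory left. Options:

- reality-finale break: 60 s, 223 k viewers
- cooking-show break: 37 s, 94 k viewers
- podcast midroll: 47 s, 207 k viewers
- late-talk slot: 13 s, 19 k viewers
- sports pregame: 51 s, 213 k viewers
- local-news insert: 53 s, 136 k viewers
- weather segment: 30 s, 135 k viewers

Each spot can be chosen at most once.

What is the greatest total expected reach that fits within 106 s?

420

A density-first pass picks podcast midroll + late-talk slot + weather segment — 361 at 90 s.
Replace late-talk slot and weather segment with sports pregame: the trade gains 59 net, giving 420 at 98 s.
No other feasible combination exceeds 420.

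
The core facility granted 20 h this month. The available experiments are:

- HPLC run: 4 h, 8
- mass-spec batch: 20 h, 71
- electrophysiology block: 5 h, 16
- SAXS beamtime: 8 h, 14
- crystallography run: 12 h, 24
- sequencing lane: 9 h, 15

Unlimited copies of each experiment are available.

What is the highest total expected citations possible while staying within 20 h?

Density check — mass-spec batch 3.55, electrophysiology block 3.20, HPLC run 2.00, crystallography run 2.00 are the best per h.
Mass-spec batch uses 20 of the 20 h and totals 71.
No other feasible combination exceeds 71.

71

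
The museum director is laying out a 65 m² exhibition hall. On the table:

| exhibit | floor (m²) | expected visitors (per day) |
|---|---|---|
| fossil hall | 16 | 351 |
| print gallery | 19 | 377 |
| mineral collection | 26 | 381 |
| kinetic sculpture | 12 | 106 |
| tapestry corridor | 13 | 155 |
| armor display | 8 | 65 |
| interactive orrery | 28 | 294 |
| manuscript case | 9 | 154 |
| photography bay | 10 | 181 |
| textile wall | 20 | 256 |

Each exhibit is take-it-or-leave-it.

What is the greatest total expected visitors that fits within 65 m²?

1165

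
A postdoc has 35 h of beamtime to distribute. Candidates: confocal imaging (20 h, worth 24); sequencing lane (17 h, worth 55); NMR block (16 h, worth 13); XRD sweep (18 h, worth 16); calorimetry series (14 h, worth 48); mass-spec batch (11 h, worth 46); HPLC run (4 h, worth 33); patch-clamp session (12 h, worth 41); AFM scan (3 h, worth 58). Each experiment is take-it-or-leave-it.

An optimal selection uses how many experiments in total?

Optimal total is 192.
For example sequencing lane + mass-spec batch + HPLC run + AFM scan achieves it, using 35 h.
Any selection reaching 192 contains exactly 4 experiments.

4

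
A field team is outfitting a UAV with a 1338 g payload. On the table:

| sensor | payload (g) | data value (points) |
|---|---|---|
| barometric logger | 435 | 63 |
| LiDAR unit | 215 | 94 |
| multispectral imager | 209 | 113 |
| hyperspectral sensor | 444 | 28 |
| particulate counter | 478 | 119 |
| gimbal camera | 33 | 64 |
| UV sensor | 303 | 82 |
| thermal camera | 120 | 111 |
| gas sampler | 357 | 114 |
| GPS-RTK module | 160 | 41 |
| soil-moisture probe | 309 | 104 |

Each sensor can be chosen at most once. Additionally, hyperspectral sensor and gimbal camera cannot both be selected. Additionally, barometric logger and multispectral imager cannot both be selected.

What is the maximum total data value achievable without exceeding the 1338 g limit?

600

Taking LiDAR unit + multispectral imager + gimbal camera + thermal camera + gas sampler + soil-moisture probe: 1243 g used, 600 in data value.
That's the maximum — no feasible swap from here does better than 600.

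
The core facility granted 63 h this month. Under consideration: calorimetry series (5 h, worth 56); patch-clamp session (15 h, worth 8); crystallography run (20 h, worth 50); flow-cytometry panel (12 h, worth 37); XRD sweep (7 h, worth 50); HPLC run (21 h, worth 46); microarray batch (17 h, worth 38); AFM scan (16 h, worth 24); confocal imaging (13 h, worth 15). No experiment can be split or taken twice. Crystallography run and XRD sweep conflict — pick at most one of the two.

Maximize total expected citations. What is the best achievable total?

227

Taking calorimetry series + flow-cytometry panel + XRD sweep + HPLC run + microarray batch: 62 h used, 227 in expected citations.
No other feasible combination exceeds 227.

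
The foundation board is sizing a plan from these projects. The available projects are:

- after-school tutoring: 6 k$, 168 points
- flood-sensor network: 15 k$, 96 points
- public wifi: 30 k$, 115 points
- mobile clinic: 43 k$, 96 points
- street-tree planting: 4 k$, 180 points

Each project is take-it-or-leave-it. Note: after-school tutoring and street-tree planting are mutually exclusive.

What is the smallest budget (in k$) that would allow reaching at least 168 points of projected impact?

4

Look for the lowest-budget combination reaching 168.
street-tree planting: 180 projected impact at 4 k$.
No combination under 4 k$ hits 168.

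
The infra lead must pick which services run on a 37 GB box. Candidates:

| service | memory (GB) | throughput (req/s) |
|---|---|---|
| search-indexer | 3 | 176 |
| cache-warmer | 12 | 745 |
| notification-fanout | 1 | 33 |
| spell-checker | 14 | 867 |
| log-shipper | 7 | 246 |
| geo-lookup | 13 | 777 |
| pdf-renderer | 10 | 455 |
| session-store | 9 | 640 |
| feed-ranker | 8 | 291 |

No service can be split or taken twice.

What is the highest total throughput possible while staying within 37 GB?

Density check — session-store 71.11, cache-warmer 62.08, spell-checker 61.93 are the best per GB.
Greedy by ratio would take cache-warmer + notification-fanout + spell-checker + session-store: 36 GB used, total 2285.
Dropping notification-fanout and spell-checker frees 15 GB; slotting in search-indexer + geo-lookup (16 GB) lifts the total to 2338 at 37 GB.

2338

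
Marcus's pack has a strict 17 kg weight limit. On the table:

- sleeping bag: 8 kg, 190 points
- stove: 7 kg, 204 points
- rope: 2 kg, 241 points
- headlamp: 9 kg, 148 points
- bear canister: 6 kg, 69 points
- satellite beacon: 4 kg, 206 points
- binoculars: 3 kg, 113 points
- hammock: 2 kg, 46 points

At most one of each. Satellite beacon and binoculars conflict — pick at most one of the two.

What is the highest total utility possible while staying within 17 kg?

Taking stove + rope + satellite beacon + hammock: 15 kg used, 697 in utility.

697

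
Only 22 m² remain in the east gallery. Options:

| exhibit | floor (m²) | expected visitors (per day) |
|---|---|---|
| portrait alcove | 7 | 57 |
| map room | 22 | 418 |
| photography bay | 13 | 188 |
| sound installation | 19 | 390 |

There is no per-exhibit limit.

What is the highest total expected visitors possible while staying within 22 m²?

A density-first pass picks sound installation — 390 at 19 m².
Replace sound installation with map room: the trade gains 28 net, giving 418 at 22 m².
Nothing else within 22 m² beats 418.

418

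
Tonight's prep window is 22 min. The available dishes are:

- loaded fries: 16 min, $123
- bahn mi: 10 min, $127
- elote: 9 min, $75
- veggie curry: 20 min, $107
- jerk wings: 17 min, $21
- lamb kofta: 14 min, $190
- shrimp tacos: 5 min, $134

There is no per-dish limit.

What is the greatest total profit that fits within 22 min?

536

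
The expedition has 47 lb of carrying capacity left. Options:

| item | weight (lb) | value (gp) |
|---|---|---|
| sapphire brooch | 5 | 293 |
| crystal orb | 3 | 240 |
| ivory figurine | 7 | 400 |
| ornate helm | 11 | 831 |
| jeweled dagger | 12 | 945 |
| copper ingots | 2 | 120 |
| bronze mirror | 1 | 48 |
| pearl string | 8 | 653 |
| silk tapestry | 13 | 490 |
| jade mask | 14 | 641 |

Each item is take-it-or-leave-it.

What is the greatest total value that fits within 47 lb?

3410

By value per lb: pearl string 81.62, crystal orb 80.00, jeweled dagger 78.75 lead.
Filling by ratio: sapphire brooch + crystal orb + ornate helm + jeweled dagger + copper ingots + bronze mirror + pearl string for 3130, with 5 lb left unused.
The 2 lb tied up in copper ingots is better spent on ivory figurine — total rises to 3410 (47 lb).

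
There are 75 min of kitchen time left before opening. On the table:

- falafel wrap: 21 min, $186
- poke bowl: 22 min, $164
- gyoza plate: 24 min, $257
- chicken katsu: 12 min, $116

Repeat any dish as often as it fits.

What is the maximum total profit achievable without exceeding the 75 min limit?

Taking 3×gyoza plate: 72 min used, 771 in profit.
No other feasible combination exceeds 771.

771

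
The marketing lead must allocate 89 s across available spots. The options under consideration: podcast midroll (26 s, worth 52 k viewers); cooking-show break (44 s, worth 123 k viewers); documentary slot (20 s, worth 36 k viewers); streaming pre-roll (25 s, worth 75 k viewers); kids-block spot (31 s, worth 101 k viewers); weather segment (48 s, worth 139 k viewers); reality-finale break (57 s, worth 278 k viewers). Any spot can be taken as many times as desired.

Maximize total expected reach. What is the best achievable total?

379

Taking kids-block spot + reality-finale break: 88 s used, 379 in expected reach.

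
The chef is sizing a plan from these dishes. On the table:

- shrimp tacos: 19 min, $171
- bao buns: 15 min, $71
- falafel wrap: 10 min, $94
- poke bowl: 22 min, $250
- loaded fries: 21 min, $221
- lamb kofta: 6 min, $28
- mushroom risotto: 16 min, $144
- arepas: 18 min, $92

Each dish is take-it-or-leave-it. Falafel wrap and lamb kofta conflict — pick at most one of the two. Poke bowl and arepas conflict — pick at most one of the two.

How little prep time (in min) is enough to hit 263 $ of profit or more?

28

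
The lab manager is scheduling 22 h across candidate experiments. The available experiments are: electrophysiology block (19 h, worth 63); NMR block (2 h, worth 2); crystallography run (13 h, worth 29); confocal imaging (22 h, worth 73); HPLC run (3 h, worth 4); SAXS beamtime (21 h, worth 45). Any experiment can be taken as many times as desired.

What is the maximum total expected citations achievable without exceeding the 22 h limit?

Ranking by ratio (expected citations/h): confocal imaging 3.32, electrophysiology block 3.32, crystallography run 2.23, SAXS beamtime 2.14.
Best packing: confocal imaging — 22 h, 73 total.
Nothing else within 22 h beats 73.

73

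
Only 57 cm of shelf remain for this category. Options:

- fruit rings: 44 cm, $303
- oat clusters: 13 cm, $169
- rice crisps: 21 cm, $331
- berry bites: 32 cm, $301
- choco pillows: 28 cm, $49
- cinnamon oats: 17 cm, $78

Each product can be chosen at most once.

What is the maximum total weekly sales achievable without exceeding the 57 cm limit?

632

A density-first pass picks oat clusters + rice crisps + cinnamon oats — 578 at 51 cm.
Dropping oat clusters and cinnamon oats frees 30 cm; slotting in berry bites (32 cm) lifts the total to 632 at 53 cm.
Next best is oat clusters + rice crisps + cinnamon oats at 578 (51 cm) — short by 54.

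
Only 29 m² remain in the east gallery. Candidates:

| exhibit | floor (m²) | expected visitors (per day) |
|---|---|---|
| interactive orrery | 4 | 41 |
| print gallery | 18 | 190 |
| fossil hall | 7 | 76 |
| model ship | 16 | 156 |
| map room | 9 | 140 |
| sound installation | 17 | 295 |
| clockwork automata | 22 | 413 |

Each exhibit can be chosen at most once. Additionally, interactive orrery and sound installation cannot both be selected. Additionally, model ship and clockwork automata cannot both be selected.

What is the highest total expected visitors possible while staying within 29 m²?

489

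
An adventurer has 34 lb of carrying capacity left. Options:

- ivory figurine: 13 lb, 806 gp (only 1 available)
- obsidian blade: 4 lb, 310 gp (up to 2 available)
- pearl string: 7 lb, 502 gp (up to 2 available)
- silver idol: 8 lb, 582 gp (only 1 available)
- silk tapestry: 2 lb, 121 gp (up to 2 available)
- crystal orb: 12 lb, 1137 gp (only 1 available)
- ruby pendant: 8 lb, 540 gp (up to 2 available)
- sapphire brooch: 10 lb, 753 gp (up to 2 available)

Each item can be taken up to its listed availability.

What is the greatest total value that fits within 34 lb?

Greedy by ratio would take 2×obsidian blade + 2×silk tapestry + crystal orb + sapphire brooch: 34 lb used, total 2752.
Replace obsidian blade and 2×silk tapestry with silver idol: the trade gains 30 net, giving 2782 at 34 lb.
No other feasible combination exceeds 2782.

2782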